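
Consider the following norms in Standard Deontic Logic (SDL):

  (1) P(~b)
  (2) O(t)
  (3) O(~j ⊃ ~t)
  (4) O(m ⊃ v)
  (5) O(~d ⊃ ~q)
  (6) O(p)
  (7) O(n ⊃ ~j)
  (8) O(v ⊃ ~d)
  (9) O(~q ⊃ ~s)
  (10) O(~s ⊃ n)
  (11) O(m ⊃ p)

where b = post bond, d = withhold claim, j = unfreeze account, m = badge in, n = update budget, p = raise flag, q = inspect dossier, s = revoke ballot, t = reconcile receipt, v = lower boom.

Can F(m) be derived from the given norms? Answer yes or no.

Yes

Premise 2 states O(t) outright.
Premise 3, O(~j ⊃ ~t), contraposes to O(t ⊃ j); with O(t) we get O(j).
Premise 7, O(n ⊃ ~j), contraposes to O(j ⊃ ~n); with O(j) we get O(~n).
The contrapositive of premise 10 (O(~s ⊃ n)) is O(~n ⊃ s), and O(~n) is already established, so O(s).
Premise 9 is O(~q ⊃ ~s); contrapositively O(s ⊃ q). Since O(s) holds, K gives O(q).
Premise 5 is O(~d ⊃ ~q); contrapositively O(q ⊃ d). Since O(q) holds, K gives O(d).
Premise 8, O(v ⊃ ~d), contraposes to O(d ⊃ ~v); with O(d) we get O(~v).
The contrapositive of premise 4 (O(m ⊃ v)) is O(~v ⊃ ~m), and O(~v) is already established, so O(~m).
Premises 1, 6, 11 do not contribute to this derivation.
So O(~m) holds, i.e. F(m). The claim follows.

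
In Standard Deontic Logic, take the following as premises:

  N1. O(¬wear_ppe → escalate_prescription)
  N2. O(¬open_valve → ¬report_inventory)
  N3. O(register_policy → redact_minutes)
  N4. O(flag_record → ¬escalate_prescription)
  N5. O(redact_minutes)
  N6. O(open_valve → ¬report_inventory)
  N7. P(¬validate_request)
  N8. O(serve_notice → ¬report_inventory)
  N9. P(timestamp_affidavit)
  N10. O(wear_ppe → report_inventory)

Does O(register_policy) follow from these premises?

Premise 3 is O(register_policy → redact_minutes); even if O(redact_minutes) held, inferring O(register_policy) would be affirming the consequent — invalid.
No other premise forces O(register_policy). An ideal world satisfying every premise can still have register_policy false, so O(register_policy) is not derivable.

No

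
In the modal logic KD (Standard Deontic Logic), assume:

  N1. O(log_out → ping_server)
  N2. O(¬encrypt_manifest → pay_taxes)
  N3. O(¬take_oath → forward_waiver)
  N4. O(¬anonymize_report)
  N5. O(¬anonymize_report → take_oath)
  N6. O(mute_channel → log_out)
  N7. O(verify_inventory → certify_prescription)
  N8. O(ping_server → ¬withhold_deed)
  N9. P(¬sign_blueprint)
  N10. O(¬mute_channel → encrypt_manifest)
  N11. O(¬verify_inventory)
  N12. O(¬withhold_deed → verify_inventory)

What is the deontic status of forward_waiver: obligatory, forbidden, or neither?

Neither

Premise 3 is O(¬take_oath → forward_waiver), but O(¬take_oath) is not derivable from the premises, so it does not yield O(forward_waiver).
No premise or chain of K-axiom applications forces O(forward_waiver), and none forces O(¬forward_waiver). So forward_waiver is neither obligatory nor forbidden under these norms.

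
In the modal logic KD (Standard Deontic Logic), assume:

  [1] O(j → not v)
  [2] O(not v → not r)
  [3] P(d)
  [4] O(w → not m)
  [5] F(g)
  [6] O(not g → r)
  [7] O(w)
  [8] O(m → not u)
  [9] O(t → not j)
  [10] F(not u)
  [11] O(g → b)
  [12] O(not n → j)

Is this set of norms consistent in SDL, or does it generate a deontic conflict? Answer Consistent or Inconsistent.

Consistent

Premise 8 is O(m → not u), but O(m) is not derivable from the premises, so it does not yield O(not u).
So O(not u) is not derivable, and the apparent clash with O(u) does not arise.
A world satisfying every obligation exists (e.g. b=false, d=false, g=false, j=false, m=false, n=true, r=true, t=false, u=true, v=true, w=true); no atom is both obligatory and forbidden, so the set is consistent.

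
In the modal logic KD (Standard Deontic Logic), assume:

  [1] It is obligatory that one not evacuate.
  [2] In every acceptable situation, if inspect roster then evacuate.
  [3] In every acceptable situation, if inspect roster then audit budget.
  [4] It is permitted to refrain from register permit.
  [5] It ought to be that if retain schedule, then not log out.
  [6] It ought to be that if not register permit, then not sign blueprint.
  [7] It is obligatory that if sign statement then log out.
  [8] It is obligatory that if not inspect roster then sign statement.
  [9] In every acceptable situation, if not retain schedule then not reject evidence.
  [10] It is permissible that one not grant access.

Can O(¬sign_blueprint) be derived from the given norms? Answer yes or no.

Premise 6 is O(¬register_permit → ¬sign_blueprint), but O(¬register_permit) is not derivable from the premises (the permission P(¬register_permit) asserts only ¬O(register_permit), not O(¬register_permit)), so it does not yield O(¬sign_blueprint).
No other premise forces O(¬sign_blueprint). An ideal world satisfying every premise can still have ¬sign_blueprint false, so O(¬sign_blueprint) is not derivable.

No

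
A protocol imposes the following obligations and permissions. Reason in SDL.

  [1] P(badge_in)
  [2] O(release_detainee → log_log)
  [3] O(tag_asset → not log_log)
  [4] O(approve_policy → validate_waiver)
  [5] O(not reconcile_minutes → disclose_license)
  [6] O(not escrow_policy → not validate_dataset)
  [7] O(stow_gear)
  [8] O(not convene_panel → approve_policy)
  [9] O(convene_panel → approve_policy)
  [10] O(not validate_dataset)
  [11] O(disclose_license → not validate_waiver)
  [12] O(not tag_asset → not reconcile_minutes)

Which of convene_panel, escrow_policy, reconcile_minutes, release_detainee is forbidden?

By case analysis on convene_panel: premise 9 gives O(convene_panel → approve_policy) and premise 8 gives O(not convene_panel → approve_policy), so O(approve_policy) either way.
Premise 4 is O(approve_policy → validate_waiver); since O(approve_policy), deontic closure gives O(validate_waiver).
Premise 11 is O(disclose_license → not validate_waiver); contrapositively O(validate_waiver → not disclose_license). Since O(validate_waiver) holds, K gives O(not disclose_license).
The contrapositive of premise 5 (O(not reconcile_minutes → disclose_license)) is O(not disclose_license → reconcile_minutes), and O(not disclose_license) is already established, so O(reconcile_minutes).
Premise 12, O(not tag_asset → not reconcile_minutes), contraposes to O(reconcile_minutes → tag_asset); with O(reconcile_minutes) we get O(tag_asset).
Applying K to premise 3 (O(tag_asset → not log_log)) and O(tag_asset) yields O(not log_log).
The contrapositive of premise 2 (O(release_detainee → log_log)) is O(not log_log → not release_detainee), and O(not log_log) is already established, so O(not release_detainee).
So O(not release_detainee) holds, i.e. release_detainee is forbidden. None of the other listed options is forbidden under the premises.

release_detainee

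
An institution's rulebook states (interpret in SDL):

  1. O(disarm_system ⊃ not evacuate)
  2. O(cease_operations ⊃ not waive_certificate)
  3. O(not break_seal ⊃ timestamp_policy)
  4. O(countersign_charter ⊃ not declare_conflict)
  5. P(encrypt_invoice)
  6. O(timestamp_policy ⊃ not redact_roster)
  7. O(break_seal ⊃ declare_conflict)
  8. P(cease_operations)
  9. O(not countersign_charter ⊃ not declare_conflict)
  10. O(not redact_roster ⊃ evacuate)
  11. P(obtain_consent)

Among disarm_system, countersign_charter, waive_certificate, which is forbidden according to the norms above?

disarm_system

Premises 4 and 9 are O(countersign_charter ⊃ not declare_conflict) and O(not countersign_charter ⊃ not declare_conflict); every ideal world satisfies countersign_charter or not countersign_charter, so in either case not declare_conflict holds — hence O(not declare_conflict).
Premise 7 is O(break_seal ⊃ declare_conflict); contrapositively O(not declare_conflict ⊃ not break_seal). Since O(not declare_conflict) holds, K gives O(not break_seal).
Premise 3 is O(not break_seal ⊃ timestamp_policy); since O(not break_seal), deontic closure gives O(timestamp_policy).
From O(timestamp_policy) and premise 6, O(timestamp_policy ⊃ not redact_roster), we obtain O(not redact_roster).
With premise 10, O(not redact_roster ⊃ evacuate), the K-axiom yields O(evacuate).
Premise 1, O(disarm_system ⊃ not evacuate), contraposes to O(evacuate ⊃ not disarm_system); with O(evacuate) we get O(not disarm_system).
So O(not disarm_system) holds, i.e. disarm_system is forbidden. None of the other listed options is forbidden under the premises.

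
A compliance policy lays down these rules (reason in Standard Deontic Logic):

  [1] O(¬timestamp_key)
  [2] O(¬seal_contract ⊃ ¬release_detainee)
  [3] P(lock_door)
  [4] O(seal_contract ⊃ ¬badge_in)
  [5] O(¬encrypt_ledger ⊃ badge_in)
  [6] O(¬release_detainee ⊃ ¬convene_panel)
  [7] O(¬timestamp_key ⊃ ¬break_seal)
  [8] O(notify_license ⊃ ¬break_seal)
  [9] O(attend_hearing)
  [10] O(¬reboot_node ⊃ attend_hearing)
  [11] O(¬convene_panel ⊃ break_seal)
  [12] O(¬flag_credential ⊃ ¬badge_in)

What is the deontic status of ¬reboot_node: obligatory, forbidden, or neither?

Neither

Premise 10 is O(¬reboot_node ⊃ attend_hearing); even if O(attend_hearing) held, inferring O(¬reboot_node) would be affirming the consequent — invalid.
No premise or chain of K-axiom applications forces O(¬reboot_node), and none forces O(reboot_node). So ¬reboot_node is neither obligatory nor forbidden under these norms.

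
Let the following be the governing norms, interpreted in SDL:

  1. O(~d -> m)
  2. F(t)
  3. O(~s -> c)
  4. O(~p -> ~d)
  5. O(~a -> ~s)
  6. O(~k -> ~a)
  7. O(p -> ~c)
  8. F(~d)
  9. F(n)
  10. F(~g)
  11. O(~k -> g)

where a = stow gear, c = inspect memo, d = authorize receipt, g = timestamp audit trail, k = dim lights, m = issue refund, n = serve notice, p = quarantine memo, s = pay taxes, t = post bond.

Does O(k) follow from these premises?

Yes

F(~d) at premise 8 means O(d).
The contrapositive of premise 4 (O(~p -> ~d)) is O(d -> p), and O(d) is already established, so O(p).
Applying K to premise 7 (O(p -> ~c)) and O(p) yields O(~c).
Premise 3 is O(~s -> c); contrapositively O(~c -> s). Since O(~c) holds, K gives O(s).
Premise 5 is O(~a -> ~s); contrapositively O(s -> a). Since O(s) holds, K gives O(a).
The contrapositive of premise 6 (O(~k -> ~a)) is O(a -> k), and O(a) is already established, so O(k).
Premises 1, 2, 9, 10, 11 do not contribute to this derivation.
So O(k) follows.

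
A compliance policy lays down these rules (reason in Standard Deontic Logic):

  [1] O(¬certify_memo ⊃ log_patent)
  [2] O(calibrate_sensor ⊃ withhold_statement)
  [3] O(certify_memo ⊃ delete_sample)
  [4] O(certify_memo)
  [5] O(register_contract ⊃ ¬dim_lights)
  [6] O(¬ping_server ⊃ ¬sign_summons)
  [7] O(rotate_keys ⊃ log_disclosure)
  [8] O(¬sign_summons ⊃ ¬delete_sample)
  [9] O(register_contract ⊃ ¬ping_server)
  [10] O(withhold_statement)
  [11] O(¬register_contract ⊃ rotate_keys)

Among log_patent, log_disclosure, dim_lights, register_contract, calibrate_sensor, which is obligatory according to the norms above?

Premise 4 gives O(certify_memo).
Premise 3 is O(certify_memo ⊃ delete_sample); since O(certify_memo), deontic closure gives O(delete_sample).
The contrapositive of premise 8 (O(¬sign_summons ⊃ ¬delete_sample)) is O(delete_sample ⊃ sign_summons), and O(delete_sample) is already established, so O(sign_summons).
Premise 6, O(¬ping_server ⊃ ¬sign_summons), contraposes to O(sign_summons ⊃ ping_server); with O(sign_summons) we get O(ping_server).
Premise 9 is O(register_contract ⊃ ¬ping_server); contrapositively O(ping_server ⊃ ¬register_contract). Since O(ping_server) holds, K gives O(¬register_contract).
With premise 11, O(¬register_contract ⊃ rotate_keys), the K-axiom yields O(rotate_keys).
Applying K to premise 7 (O(rotate_keys ⊃ log_disclosure)) and O(rotate_keys) yields O(log_disclosure).
So O(log_disclosure) holds — log_disclosure is obligatory. None of the other listed options is made obligatory by any chain of premises.

log_disclosure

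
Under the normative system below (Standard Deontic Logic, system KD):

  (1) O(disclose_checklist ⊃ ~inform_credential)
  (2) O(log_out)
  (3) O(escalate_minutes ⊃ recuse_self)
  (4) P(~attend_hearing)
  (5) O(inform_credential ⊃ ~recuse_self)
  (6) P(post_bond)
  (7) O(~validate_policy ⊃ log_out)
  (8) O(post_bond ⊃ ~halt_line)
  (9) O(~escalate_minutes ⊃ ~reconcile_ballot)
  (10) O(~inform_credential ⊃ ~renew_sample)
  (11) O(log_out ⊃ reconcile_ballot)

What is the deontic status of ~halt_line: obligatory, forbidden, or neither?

Premise 8 is O(post_bond ⊃ ~halt_line), but O(post_bond) is not derivable from the premises (the permission P(post_bond) asserts only ~O(~post_bond), not O(post_bond)), so it does not yield O(~halt_line).
No premise or chain of K-axiom applications forces O(~halt_line), and none forces O(halt_line). So ~halt_line is neither obligatory nor forbidden under these norms.

Neither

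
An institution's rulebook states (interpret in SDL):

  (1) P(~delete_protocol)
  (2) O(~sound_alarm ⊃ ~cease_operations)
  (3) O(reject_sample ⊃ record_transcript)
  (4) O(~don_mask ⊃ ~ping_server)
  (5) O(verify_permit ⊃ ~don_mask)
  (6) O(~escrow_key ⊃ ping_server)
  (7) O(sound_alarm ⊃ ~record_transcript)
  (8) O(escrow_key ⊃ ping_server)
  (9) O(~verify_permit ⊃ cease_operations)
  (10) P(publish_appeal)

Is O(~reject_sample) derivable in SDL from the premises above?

Yes

Premises 6 and 8 are O(~escrow_key ⊃ ping_server) and O(escrow_key ⊃ ping_server); every ideal world satisfies ~escrow_key or escrow_key, so in either case ping_server holds — hence O(ping_server).
The contrapositive of premise 4 (O(~don_mask ⊃ ~ping_server)) is O(ping_server ⊃ don_mask), and O(ping_server) is already established, so O(don_mask).
The contrapositive of premise 5 (O(verify_permit ⊃ ~don_mask)) is O(don_mask ⊃ ~verify_permit), and O(don_mask) is already established, so O(~verify_permit).
From O(~verify_permit) and premise 9, O(~verify_permit ⊃ cease_operations), we obtain O(cease_operations).
The contrapositive of premise 2 (O(~sound_alarm ⊃ ~cease_operations)) is O(cease_operations ⊃ sound_alarm), and O(cease_operations) is already established, so O(sound_alarm).
From O(sound_alarm) and premise 7, O(sound_alarm ⊃ ~record_transcript), we obtain O(~record_transcript).
The contrapositive of premise 3 (O(reject_sample ⊃ record_transcript)) is O(~record_transcript ⊃ ~reject_sample), and O(~record_transcript) is already established, so O(~reject_sample).
Premises 1, 10 do not contribute to this derivation.
So O(~reject_sample) follows.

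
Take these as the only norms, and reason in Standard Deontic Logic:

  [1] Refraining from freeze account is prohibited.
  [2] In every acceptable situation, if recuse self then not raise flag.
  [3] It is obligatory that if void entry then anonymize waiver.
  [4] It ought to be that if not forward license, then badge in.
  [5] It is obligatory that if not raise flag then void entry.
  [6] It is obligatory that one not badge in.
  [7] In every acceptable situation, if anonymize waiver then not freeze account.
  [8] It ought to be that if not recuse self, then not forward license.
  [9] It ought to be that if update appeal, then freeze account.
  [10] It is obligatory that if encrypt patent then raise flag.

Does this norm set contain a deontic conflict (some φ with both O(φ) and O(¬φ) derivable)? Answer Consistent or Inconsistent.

F(¬freeze_account) at premise 1 means O(freeze_account).
Premise 7, O(anonymize_waiver → ¬freeze_account), contraposes to O(freeze_account → ¬anonymize_waiver); with O(freeze_account) we get O(¬anonymize_waiver).
Premise 3, O(void_entry → anonymize_waiver), contraposes to O(¬anonymize_waiver → ¬void_entry); with O(¬anonymize_waiver) we get O(¬void_entry).
The contrapositive of premise 5 (O(¬raise_flag → void_entry)) is O(¬void_entry → raise_flag), and O(¬void_entry) is already established, so O(raise_flag).
The contrapositive of premise 2 (O(recuse_self → ¬raise_flag)) is O(raise_flag → ¬recuse_self), and O(raise_flag) is already established, so O(¬recuse_self).
Applying K to premise 8 (O(¬recuse_self → ¬forward_license)) and O(¬recuse_self) yields O(¬forward_license).
With premise 4, O(¬forward_license → badge_in), the K-axiom yields O(badge_in).
But premise 6 directly asserts O(¬badge_in).
We now have both O(badge_in) and O(¬badge_in) — badge_in is simultaneously obligatory and forbidden, violating the D-axiom.

Inconsistent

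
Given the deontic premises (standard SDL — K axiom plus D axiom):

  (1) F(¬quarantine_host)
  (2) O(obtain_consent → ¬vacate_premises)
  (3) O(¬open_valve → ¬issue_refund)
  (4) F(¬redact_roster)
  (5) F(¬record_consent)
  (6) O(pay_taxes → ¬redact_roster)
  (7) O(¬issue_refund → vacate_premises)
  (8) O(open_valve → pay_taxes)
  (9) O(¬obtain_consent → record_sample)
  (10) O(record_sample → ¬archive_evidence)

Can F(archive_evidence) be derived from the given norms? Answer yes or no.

F(¬redact_roster) at premise 4 means O(redact_roster).
Premise 6 is O(pay_taxes → ¬redact_roster); contrapositively O(redact_roster → ¬pay_taxes). Since O(redact_roster) holds, K gives O(¬pay_taxes).
Premise 8 is O(open_valve → pay_taxes); contrapositively O(¬pay_taxes → ¬open_valve). Since O(¬pay_taxes) holds, K gives O(¬open_valve).
With premise 3, O(¬open_valve → ¬issue_refund), the K-axiom yields O(¬issue_refund).
Applying K to premise 7 (O(¬issue_refund → vacate_premises)) and O(¬issue_refund) yields O(vacate_premises).
The contrapositive of premise 2 (O(obtain_consent → ¬vacate_premises)) is O(vacate_premises → ¬obtain_consent), and O(vacate_premises) is already established, so O(¬obtain_consent).
With premise 9, O(¬obtain_consent → record_sample), the K-axiom yields O(record_sample).
With premise 10, O(record_sample → ¬archive_evidence), the K-axiom yields O(¬archive_evidence).
Premises 1, 5 do not contribute to this derivation.
So O(¬archive_evidence) holds, i.e. F(archive_evidence). The claim follows.

Yes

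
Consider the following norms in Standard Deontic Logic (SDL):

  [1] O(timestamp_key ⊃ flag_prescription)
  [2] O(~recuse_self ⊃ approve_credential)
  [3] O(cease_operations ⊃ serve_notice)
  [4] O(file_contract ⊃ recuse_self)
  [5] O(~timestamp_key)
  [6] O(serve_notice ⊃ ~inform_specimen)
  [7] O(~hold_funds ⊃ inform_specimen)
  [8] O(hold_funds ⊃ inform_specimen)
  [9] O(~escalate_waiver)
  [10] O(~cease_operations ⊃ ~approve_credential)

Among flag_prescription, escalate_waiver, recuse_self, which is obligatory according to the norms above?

recuse_self

Premises 7 and 8 are O(~hold_funds ⊃ inform_specimen) and O(hold_funds ⊃ inform_specimen); every ideal world satisfies ~hold_funds or hold_funds, so in either case inform_specimen holds — hence O(inform_specimen).
The contrapositive of premise 6 (O(serve_notice ⊃ ~inform_specimen)) is O(inform_specimen ⊃ ~serve_notice), and O(inform_specimen) is already established, so O(~serve_notice).
Premise 3, O(cease_operations ⊃ serve_notice), contraposes to O(~serve_notice ⊃ ~cease_operations); with O(~serve_notice) we get O(~cease_operations).
From O(~cease_operations) and premise 10, O(~cease_operations ⊃ ~approve_credential), we obtain O(~approve_credential).
The contrapositive of premise 2 (O(~recuse_self ⊃ approve_credential)) is O(~approve_credential ⊃ recuse_self), and O(~approve_credential) is already established, so O(recuse_self).
So O(recuse_self) holds — recuse_self is obligatory. None of the other listed options is made obligatory by any chain of premises.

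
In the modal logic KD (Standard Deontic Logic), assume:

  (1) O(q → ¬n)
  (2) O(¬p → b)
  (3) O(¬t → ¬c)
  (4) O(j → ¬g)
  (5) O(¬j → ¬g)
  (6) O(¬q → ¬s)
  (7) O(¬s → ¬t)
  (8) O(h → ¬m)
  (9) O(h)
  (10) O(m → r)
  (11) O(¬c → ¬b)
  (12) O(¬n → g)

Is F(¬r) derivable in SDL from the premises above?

No

Premise 10 is O(m → r), but O(m) is not derivable from the premises, so it does not yield O(r).
No other premise forces O(r). An ideal world satisfying every premise can still have ¬r true, so F(¬r) is not derivable.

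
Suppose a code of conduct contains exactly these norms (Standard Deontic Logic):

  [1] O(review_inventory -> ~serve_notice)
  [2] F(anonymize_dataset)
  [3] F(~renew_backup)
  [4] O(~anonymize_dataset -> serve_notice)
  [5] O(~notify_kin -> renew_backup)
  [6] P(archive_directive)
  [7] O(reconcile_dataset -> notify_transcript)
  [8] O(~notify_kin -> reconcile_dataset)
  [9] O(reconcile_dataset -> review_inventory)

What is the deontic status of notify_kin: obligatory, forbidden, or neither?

Premise 2, F(anonymize_dataset), is equivalent to O(~anonymize_dataset).
With premise 4, O(~anonymize_dataset -> serve_notice), the K-axiom yields O(serve_notice).
Premise 1 is O(review_inventory -> ~serve_notice); contrapositively O(serve_notice -> ~review_inventory). Since O(serve_notice) holds, K gives O(~review_inventory).
Premise 9 is O(reconcile_dataset -> review_inventory); contrapositively O(~review_inventory -> ~reconcile_dataset). Since O(~review_inventory) holds, K gives O(~reconcile_dataset).
Premise 8 is O(~notify_kin -> reconcile_dataset); contrapositively O(~reconcile_dataset -> notify_kin). Since O(~reconcile_dataset) holds, K gives O(notify_kin).
Premises 3, 5, 6, 7 do not contribute to this derivation.
Hence notify_kin is obligatory.

Obligatory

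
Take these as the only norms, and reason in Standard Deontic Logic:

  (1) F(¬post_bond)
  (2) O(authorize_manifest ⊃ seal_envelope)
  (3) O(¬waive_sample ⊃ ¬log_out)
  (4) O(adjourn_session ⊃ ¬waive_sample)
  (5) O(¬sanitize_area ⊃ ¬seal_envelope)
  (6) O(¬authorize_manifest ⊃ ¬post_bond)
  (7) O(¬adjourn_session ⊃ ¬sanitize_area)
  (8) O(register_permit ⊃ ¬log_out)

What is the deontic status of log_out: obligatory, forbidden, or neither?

Forbidden

F(¬post_bond) at premise 1 means O(post_bond).
The contrapositive of premise 6 (O(¬authorize_manifest ⊃ ¬post_bond)) is O(post_bond ⊃ authorize_manifest), and O(post_bond) is already established, so O(authorize_manifest).
Premise 2 is O(authorize_manifest ⊃ seal_envelope); since O(authorize_manifest), deontic closure gives O(seal_envelope).
Premise 5, O(¬sanitize_area ⊃ ¬seal_envelope), contraposes to O(seal_envelope ⊃ sanitize_area); with O(seal_envelope) we get O(sanitize_area).
Premise 7 is O(¬adjourn_session ⊃ ¬sanitize_area); contrapositively O(sanitize_area ⊃ adjourn_session). Since O(sanitize_area) holds, K gives O(adjourn_session).
Premise 4 is O(adjourn_session ⊃ ¬waive_sample); since O(adjourn_session), deontic closure gives O(¬waive_sample).
Applying K to premise 3 (O(¬waive_sample ⊃ ¬log_out)) and O(¬waive_sample) yields O(¬log_out).
Premise 8 does not contribute to this derivation.
Thus O(¬log_out), which is F(log_out): log_out is forbidden.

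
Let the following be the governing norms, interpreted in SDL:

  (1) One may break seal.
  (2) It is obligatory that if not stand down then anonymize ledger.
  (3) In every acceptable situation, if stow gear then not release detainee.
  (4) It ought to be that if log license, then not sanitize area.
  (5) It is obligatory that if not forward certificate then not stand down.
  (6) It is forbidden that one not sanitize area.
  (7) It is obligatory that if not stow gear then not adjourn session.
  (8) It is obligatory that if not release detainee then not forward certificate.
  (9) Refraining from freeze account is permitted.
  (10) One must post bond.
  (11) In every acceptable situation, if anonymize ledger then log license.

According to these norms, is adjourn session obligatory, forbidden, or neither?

Forbidden

Premise 6 is F(¬sanitize_area), i.e. O(sanitize_area).
Premise 4, O(log_license → ¬sanitize_area), contraposes to O(sanitize_area → ¬log_license); with O(sanitize_area) we get O(¬log_license).
Premise 11 is O(anonymize_ledger → log_license); contrapositively O(¬log_license → ¬anonymize_ledger). Since O(¬log_license) holds, K gives O(¬anonymize_ledger).
Premise 2 is O(¬stand_down → anonymize_ledger); contrapositively O(¬anonymize_ledger → stand_down). Since O(¬anonymize_ledger) holds, K gives O(stand_down).
Premise 5 is O(¬forward_certificate → ¬stand_down); contrapositively O(stand_down → forward_certificate). Since O(stand_down) holds, K gives O(forward_certificate).
Premise 8, O(¬release_detainee → ¬forward_certificate), contraposes to O(forward_certificate → release_detainee); with O(forward_certificate) we get O(release_detainee).
The contrapositive of premise 3 (O(stow_gear → ¬release_detainee)) is O(release_detainee → ¬stow_gear), and O(release_detainee) is already established, so O(¬stow_gear).
With premise 7, O(¬stow_gear → ¬adjourn_session), the K-axiom yields O(¬adjourn_session).
Premises 1, 9, 10 do not contribute to this derivation.
Thus O(¬adjourn_session), which is F(adjourn_session): adjourn_session is forbidden.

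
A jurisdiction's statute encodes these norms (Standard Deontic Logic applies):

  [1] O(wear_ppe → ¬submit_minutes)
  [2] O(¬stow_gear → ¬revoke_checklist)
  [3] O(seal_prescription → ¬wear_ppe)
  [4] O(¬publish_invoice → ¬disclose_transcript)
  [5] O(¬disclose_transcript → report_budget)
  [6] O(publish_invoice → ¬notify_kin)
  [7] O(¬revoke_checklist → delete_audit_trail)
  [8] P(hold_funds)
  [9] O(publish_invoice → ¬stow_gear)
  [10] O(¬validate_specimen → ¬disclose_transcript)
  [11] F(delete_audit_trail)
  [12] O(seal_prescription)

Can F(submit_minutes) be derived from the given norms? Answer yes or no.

Premise 1 is O(wear_ppe → ¬submit_minutes), but O(wear_ppe) is not derivable from the premises, so it does not yield O(¬submit_minutes).
No other premise forces O(¬submit_minutes). An ideal world satisfying every premise can still have submit_minutes true, so F(submit_minutes) is not derivable.

No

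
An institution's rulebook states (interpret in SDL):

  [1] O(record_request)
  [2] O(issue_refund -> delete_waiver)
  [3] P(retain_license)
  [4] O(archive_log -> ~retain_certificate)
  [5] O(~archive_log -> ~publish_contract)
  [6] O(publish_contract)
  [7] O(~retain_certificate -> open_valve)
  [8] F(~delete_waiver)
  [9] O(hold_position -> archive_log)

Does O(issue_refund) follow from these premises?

No

Premise 2 is O(issue_refund -> delete_waiver); even if O(delete_waiver) held, inferring O(issue_refund) would be affirming the consequent — invalid.
No other premise forces O(issue_refund). An ideal world satisfying every premise can still have issue_refund false, so O(issue_refund) is not derivable.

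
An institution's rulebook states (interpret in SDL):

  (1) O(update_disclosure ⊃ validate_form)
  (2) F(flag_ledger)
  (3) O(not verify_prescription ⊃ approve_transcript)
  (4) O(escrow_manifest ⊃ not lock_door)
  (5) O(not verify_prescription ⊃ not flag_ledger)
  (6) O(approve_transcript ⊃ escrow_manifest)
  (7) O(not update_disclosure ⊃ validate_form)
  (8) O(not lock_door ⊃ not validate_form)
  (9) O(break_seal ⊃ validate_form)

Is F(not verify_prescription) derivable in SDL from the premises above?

By case analysis on update_disclosure: premise 1 gives O(update_disclosure ⊃ validate_form) and premise 7 gives O(not update_disclosure ⊃ validate_form), so O(validate_form) either way.
Premise 8 is O(not lock_door ⊃ not validate_form); contrapositively O(validate_form ⊃ lock_door). Since O(validate_form) holds, K gives O(lock_door).
The contrapositive of premise 4 (O(escrow_manifest ⊃ not lock_door)) is O(lock_door ⊃ not escrow_manifest), and O(lock_door) is already established, so O(not escrow_manifest).
Premise 6, O(approve_transcript ⊃ escrow_manifest), contraposes to O(not escrow_manifest ⊃ not approve_transcript); with O(not escrow_manifest) we get O(not approve_transcript).
Premise 3 is O(not verify_prescription ⊃ approve_transcript); contrapositively O(not approve_transcript ⊃ verify_prescription). Since O(not approve_transcript) holds, K gives O(verify_prescription).
Premises 2, 5, 9 do not contribute to this derivation.
So O(verify_prescription) holds, i.e. F(not verify_prescription). The claim follows.

Yes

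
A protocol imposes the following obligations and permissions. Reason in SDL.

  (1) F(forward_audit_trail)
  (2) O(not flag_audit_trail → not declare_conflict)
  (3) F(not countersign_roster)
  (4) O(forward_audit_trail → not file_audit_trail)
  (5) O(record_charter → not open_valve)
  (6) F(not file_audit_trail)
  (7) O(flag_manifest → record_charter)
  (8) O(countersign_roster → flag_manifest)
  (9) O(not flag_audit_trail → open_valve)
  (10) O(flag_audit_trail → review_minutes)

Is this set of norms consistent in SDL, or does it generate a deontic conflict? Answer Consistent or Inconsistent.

Consistent

Premise 4 is O(forward_audit_trail → not file_audit_trail), but O(forward_audit_trail) is not derivable from the premises, so it does not yield O(not file_audit_trail).
So O(not file_audit_trail) is not derivable, and the apparent clash with O(file_audit_trail) does not arise.
A world satisfying every obligation exists (e.g. countersign_roster=true, declare_conflict=false, file_audit_trail=true, flag_audit_trail=true, flag_manifest=true, forward_audit_trail=false, open_valve=false, record_charter=true, review_minutes=true); no atom is both obligatory and forbidden, so the set is consistent.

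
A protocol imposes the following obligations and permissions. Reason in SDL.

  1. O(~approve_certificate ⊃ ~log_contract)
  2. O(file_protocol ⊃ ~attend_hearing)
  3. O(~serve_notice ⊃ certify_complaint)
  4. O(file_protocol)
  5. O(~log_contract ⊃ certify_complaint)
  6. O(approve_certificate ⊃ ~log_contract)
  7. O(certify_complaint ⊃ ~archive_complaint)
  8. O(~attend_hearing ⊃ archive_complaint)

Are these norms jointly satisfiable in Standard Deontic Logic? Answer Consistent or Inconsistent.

By case analysis on approve_certificate: premise 6 gives O(approve_certificate ⊃ ~log_contract) and premise 1 gives O(~approve_certificate ⊃ ~log_contract), so O(~log_contract) either way.
With premise 5, O(~log_contract ⊃ certify_complaint), the K-axiom yields O(certify_complaint).
From O(certify_complaint) and premise 7, O(certify_complaint ⊃ ~archive_complaint), we obtain O(~archive_complaint).
The contrapositive of premise 8 (O(~attend_hearing ⊃ archive_complaint)) is O(~archive_complaint ⊃ attend_hearing), and O(~archive_complaint) is already established, so O(attend_hearing).
Premise 2 is O(file_protocol ⊃ ~attend_hearing); contrapositively O(attend_hearing ⊃ ~file_protocol). Since O(attend_hearing) holds, K gives O(~file_protocol).
Yet premise 4 states O(file_protocol).
We now have both O(~file_protocol) and O(file_protocol) — file_protocol is simultaneously obligatory and forbidden, violating the D-axiom.

Inconsistent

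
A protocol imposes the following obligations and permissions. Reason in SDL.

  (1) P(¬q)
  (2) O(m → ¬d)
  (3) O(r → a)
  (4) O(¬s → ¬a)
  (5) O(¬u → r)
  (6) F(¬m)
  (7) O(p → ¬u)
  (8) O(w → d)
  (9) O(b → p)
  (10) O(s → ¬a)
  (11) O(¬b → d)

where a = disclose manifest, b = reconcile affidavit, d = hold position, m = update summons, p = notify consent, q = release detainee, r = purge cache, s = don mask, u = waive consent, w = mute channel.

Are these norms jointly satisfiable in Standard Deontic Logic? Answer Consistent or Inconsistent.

Inconsistent

Premises 4 and 10 are O(¬s → ¬a) and O(s → ¬a); every ideal world satisfies ¬s or s, so in either case ¬a holds — hence O(¬a).
Premise 3 is O(r → a); contrapositively O(¬a → ¬r). Since O(¬a) holds, K gives O(¬r).
The contrapositive of premise 5 (O(¬u → r)) is O(¬r → u), and O(¬r) is already established, so O(u).
Premise 7, O(p → ¬u), contraposes to O(u → ¬p); with O(u) we get O(¬p).
Premise 9, O(b → p), contraposes to O(¬p → ¬b); with O(¬p) we get O(¬b).
With premise 11, O(¬b → d), the K-axiom yields O(d).
The contrapositive of premise 2 (O(m → ¬d)) is O(d → ¬m), and O(d) is already established, so O(¬m).
But premise 6, F(¬m), means O(m).
We now have both O(¬m) and O(m) — m is simultaneously obligatory and forbidden, violating the D-axiom.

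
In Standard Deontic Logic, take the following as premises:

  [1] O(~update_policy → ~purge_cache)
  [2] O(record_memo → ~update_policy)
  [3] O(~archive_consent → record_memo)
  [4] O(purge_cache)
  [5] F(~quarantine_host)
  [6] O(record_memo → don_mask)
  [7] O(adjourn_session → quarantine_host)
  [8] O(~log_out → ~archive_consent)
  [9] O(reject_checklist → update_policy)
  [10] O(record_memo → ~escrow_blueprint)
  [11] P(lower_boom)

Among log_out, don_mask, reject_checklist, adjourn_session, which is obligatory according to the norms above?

Premise 4 states O(purge_cache) outright.
The contrapositive of premise 1 (O(~update_policy → ~purge_cache)) is O(purge_cache → update_policy), and O(purge_cache) is already established, so O(update_policy).
Premise 2, O(record_memo → ~update_policy), contraposes to O(update_policy → ~record_memo); with O(update_policy) we get O(~record_memo).
Premise 3 is O(~archive_consent → record_memo); contrapositively O(~record_memo → archive_consent). Since O(~record_memo) holds, K gives O(archive_consent).
Premise 8 is O(~log_out → ~archive_consent); contrapositively O(archive_consent → log_out). Since O(archive_consent) holds, K gives O(log_out).
So O(log_out) holds — log_out is obligatory. None of the other listed options is made obligatory by any chain of premises.

log_out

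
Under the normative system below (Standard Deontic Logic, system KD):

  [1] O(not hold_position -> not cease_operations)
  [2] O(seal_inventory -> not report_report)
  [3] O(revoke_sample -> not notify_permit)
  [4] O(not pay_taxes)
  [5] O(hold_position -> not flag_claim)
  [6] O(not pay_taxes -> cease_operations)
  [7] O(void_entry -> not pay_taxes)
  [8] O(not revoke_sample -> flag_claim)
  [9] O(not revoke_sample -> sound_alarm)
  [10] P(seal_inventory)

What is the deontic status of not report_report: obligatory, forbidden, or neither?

Neither

Premise 2 is O(seal_inventory -> not report_report), but O(seal_inventory) is not derivable from the premises (the permission P(seal_inventory) asserts only not O(not seal_inventory), not O(seal_inventory)), so it does not yield O(not report_report).
No premise or chain of K-axiom applications forces O(not report_report), and none forces O(report_report). So not report_report is neither obligatory nor forbidden under these norms.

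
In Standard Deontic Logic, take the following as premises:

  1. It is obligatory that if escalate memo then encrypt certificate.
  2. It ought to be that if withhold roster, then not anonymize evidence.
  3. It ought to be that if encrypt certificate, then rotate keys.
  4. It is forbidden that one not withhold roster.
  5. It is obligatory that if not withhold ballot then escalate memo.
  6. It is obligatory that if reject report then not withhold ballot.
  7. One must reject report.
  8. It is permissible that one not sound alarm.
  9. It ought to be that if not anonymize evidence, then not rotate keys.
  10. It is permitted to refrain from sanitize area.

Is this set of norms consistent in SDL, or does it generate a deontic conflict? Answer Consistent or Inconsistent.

Premise 7 gives O(reject_report).
Premise 6 is O(reject_report → ¬withhold_ballot); since O(reject_report), deontic closure gives O(¬withhold_ballot).
With premise 5, O(¬withhold_ballot → escalate_memo), the K-axiom yields O(escalate_memo).
From O(escalate_memo) and premise 1, O(escalate_memo → encrypt_certificate), we obtain O(encrypt_certificate).
From O(encrypt_certificate) and premise 3, O(encrypt_certificate → rotate_keys), we obtain O(rotate_keys).
Premise 9, O(¬anonymize_evidence → ¬rotate_keys), contraposes to O(rotate_keys → anonymize_evidence); with O(rotate_keys) we get O(anonymize_evidence).
Premise 2 is O(withhold_roster → ¬anonymize_evidence); contrapositively O(anonymize_evidence → ¬withhold_roster). Since O(anonymize_evidence) holds, K gives O(¬withhold_roster).
Yet premise 4 is F(¬withhold_roster), i.e. O(withhold_roster).
We now have both O(¬withhold_roster) and O(withhold_roster) — withhold_roster is simultaneously obligatory and forbidden, violating the D-axiom.

Inconsistent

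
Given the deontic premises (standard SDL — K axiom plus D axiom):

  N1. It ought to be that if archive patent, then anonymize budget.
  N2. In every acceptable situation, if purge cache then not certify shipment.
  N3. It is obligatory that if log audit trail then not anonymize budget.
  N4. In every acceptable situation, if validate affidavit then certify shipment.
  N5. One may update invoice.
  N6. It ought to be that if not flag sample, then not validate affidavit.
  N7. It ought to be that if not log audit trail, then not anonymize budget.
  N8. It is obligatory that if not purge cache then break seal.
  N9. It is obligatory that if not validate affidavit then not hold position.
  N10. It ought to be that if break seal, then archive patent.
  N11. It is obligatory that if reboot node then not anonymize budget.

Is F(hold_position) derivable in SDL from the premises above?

By case analysis on ¬log_audit_trail: premise 7 gives O(¬log_audit_trail → ¬anonymize_budget) and premise 3 gives O(log_audit_trail → ¬anonymize_budget), so O(¬anonymize_budget) either way.
Premise 1, O(archive_patent → anonymize_budget), contraposes to O(¬anonymize_budget → ¬archive_patent); with O(¬anonymize_budget) we get O(¬archive_patent).
The contrapositive of premise 10 (O(break_seal → archive_patent)) is O(¬archive_patent → ¬break_seal), and O(¬archive_patent) is already established, so O(¬break_seal).
Premise 8, O(¬purge_cache → break_seal), contraposes to O(¬break_seal → purge_cache); with O(¬break_seal) we get O(purge_cache).
Premise 2 is O(purge_cache → ¬certify_shipment); since O(purge_cache), deontic closure gives O(¬certify_shipment).
Premise 4, O(validate_affidavit → certify_shipment), contraposes to O(¬certify_shipment → ¬validate_affidavit); with O(¬certify_shipment) we get O(¬validate_affidavit).
Applying K to premise 9 (O(¬validate_affidavit → ¬hold_position)) and O(¬validate_affidavit) yields O(¬hold_position).
Premises 5, 6, 11 do not contribute to this derivation.
So O(¬hold_position) holds, i.e. F(hold_position). The claim follows.

Yes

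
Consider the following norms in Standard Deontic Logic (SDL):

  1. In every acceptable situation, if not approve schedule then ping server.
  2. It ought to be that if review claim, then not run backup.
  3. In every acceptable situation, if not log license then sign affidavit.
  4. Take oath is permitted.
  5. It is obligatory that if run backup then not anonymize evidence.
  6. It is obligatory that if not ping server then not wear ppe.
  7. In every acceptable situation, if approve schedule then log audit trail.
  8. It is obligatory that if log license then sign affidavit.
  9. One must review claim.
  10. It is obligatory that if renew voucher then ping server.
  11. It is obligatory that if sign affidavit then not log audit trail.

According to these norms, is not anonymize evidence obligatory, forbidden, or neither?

Neither

Premise 5 is O(run_backup → ¬anonymize_evidence), but O(run_backup) is not derivable from the premises, so it does not yield O(¬anonymize_evidence).
No premise or chain of K-axiom applications forces O(¬anonymize_evidence), and none forces O(anonymize_evidence). So ¬anonymize_evidence is neither obligatory nor forbidden under these norms.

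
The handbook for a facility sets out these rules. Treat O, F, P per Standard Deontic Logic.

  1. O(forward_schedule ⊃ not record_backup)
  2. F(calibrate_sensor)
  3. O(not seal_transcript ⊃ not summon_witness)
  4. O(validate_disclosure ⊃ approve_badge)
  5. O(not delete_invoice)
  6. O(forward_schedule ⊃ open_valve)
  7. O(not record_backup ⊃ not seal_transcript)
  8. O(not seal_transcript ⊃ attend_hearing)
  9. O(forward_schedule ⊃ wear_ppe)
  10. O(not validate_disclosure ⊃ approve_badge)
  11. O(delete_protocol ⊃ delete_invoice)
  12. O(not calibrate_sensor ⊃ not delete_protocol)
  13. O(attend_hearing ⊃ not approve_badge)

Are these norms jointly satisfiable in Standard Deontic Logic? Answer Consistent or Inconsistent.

Consistent

Premise 11 is O(delete_protocol ⊃ delete_invoice), but O(delete_protocol) is not derivable from the premises, so it does not yield O(delete_invoice).
So O(delete_invoice) is not derivable, and the apparent clash with O(not delete_invoice) does not arise.
A world satisfying every obligation exists (e.g. approve_badge=true, attend_hearing=false, calibrate_sensor=false, delete_invoice=false, delete_protocol=false, forward_schedule=false, open_valve=false, record_backup=true, seal_transcript=true, summon_witness=false, validate_disclosure=false, wear_ppe=false); no atom is both obligatory and forbidden, so the set is consistent.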